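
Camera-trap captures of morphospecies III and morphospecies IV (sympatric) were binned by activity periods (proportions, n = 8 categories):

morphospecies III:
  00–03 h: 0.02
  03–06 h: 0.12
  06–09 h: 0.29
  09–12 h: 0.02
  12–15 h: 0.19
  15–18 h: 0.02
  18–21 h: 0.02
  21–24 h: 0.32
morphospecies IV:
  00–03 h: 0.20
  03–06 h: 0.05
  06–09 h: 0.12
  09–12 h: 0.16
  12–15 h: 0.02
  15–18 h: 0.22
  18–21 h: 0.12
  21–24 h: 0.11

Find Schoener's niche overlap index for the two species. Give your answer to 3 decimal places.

0.380

Σ|p₁ᵢ − p₂ᵢ| = 0.18 + 0.07 + 0.17 + 0.14 + 0.17 + 0.20 + 0.10 + 0.21 = 1.24
D = 1 − ½ × 1.24 = 1 − 0.620 = 0.38000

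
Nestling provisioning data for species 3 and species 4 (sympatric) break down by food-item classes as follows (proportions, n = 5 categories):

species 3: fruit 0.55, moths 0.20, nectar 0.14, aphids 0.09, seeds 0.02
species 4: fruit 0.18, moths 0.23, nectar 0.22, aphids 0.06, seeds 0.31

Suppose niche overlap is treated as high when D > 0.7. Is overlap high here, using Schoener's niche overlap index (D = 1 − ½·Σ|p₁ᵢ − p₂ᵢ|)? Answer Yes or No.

No

Σ|p₁ᵢ − p₂ᵢ| = 0.37 + 0.03 + 0.08 + 0.03 + 0.29 = 0.80
D = 1 − ½ × 0.80 = 1 − 0.400 = 0.6000
D = 0.6000 < 0.7 → No.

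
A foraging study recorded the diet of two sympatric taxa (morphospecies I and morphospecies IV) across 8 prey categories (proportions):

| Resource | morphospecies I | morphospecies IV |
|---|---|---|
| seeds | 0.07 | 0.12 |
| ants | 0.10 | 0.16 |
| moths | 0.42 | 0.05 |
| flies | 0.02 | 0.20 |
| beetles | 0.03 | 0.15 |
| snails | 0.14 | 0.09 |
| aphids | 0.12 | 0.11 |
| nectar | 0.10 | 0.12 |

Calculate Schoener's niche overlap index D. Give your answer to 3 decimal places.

0.570

Σ|p₁ᵢ − p₂ᵢ| = 0.05 + 0.06 + 0.37 + 0.18 + 0.12 + 0.05 + 0.01 + 0.02 = 0.86
D = 1 − ½ × 0.86 = 1 − 0.430 = 0.57000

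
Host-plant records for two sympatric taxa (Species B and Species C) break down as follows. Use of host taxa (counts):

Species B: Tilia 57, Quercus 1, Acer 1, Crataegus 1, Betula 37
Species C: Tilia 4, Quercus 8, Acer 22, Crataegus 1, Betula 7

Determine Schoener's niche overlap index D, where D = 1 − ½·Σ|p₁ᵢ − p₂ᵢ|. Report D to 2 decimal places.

0.29

Proportions for Species B (n=97): 57/97=0.5876, 1/97=0.0103, 1/97=0.0103, 1/97=0.0103, 37/97=0.3814
Proportions for Species C (n=42): 4/42=0.0952, 8/42=0.1905, 22/42=0.5238, 1/42=0.0238, 7/42=0.1667
Σ|p₁ᵢ − p₂ᵢ| = 0.4924 + 0.1802 + 0.5135 + 0.0135 + 0.2147 = 1.4143
D = 1 − ½ × 1.4143 = 1 − 0.70715 = 0.29285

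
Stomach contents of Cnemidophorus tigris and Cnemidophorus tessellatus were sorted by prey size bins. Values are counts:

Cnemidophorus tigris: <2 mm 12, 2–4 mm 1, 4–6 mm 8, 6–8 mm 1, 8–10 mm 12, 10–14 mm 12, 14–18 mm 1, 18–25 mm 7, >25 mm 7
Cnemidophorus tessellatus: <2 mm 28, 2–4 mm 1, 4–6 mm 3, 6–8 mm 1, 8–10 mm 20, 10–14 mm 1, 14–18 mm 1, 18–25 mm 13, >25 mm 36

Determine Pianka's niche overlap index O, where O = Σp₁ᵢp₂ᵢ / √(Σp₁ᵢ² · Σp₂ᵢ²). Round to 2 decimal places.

0.76

Proportions for Cnemidophorus tigris (n=61): 12/61=0.1967, 1/61=0.0164, 8/61=0.1311, 1/61=0.0164, 12/61=0.1967, 12/61=0.1967, 1/61=0.0164, 7/61=0.1148, 7/61=0.1148
Proportions for Cnemidophorus tessellatus (n=104): 28/104=0.2692, 1/104=0.0096, 3/104=0.0288, 1/104=0.0096, 20/104=0.1923, 1/104=0.0096, 1/104=0.0096, 13/104=0.1250, 36/104=0.3462
Σ p₁ᵢp₂ᵢ = 0.052952 + 0.000157 + 0.003776 + 0.000157 + 0.037825 + 0.001888 + 0.000157 + 0.014350 + 0.039744 = 0.151006
Σp_1ᵢ² = 0.1967² + 0.0164² + 0.1311² + 0.0164² + 0.1967² + 0.1967² + 0.0164² + 0.1148² + 0.1148² = 0.038691 + 0.000269 + 0.017187 + 0.000269 + 0.038691 + 0.038691 + 0.000269 + 0.013179 + 0.013179 = 0.160425
Σp_2ᵢ² = 0.2692² + 0.0096² + 0.0288² + 0.0096² + 0.1923² + 0.0096² + 0.0096² + 0.1250² + 0.3462² = 0.072469 + 0.000092 + 0.000829 + 0.000092 + 0.036979 + 0.000092 + 0.000092 + 0.015625 + 0.119854 = 0.246124
O = 0.151006 / √(0.160425 × 0.246124) = 0.151006 / 0.1987069 = 0.7599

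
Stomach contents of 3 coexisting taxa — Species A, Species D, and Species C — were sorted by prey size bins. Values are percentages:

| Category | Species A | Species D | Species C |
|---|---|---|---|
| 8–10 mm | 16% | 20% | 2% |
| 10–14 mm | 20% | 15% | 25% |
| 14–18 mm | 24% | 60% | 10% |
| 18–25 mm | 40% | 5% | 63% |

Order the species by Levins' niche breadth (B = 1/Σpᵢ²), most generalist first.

Convert percentages to proportions (divide by 100).
Σp_Aᵢ² = 0.16² + 0.20² + 0.24² + 0.40² = 0.0256 + 0.0400 + 0.0576 + 0.1600 = 0.2832
B_A = 1 / 0.2832 = 3.5311
Σp_Dᵢ² = 0.20² + 0.15² + 0.60² + 0.05² = 0.0400 + 0.0225 + 0.3600 + 0.0025 = 0.4250
B_D = 1 / 0.4250 = 2.3529
Σp_Cᵢ² = 0.02² + 0.25² + 0.10² + 0.63² = 0.0004 + 0.0625 + 0.0100 + 0.3969 = 0.4698
B_C = 1 / 0.4698 = 2.1286
Ranking by B (broadest → narrowest): Species A (3.53) > Species D (2.35) > Species C (2.13)

Species A > Species D > Species C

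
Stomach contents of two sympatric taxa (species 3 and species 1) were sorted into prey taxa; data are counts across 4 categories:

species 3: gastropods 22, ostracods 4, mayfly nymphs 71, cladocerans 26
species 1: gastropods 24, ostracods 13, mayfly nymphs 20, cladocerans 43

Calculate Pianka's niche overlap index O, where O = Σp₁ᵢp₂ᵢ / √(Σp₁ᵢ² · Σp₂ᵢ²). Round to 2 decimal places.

0.72

Proportions for species 3 (n=123): 22/123=0.1789, 4/123=0.0325, 71/123=0.5772, 26/123=0.2114
Proportions for species 1 (n=100): 24/100=0.2400, 13/100=0.1300, 20/100=0.2000, 43/100=0.4300
Σ p₁ᵢp₂ᵢ = 0.042936 + 0.004225 + 0.115440 + 0.090902 = 0.253503
Σp_1ᵢ² = 0.1789² + 0.0325² + 0.5772² + 0.2114² = 0.032005 + 0.001056 + 0.333160 + 0.044690 = 0.410911
Σp_2ᵢ² = 0.2400² + 0.1300² + 0.2000² + 0.4300² = 0.057600 + 0.016900 + 0.040000 + 0.184900 = 0.299400
O = 0.253503 / √(0.410911 × 0.299400) = 0.253503 / 0.3507517 = 0.7227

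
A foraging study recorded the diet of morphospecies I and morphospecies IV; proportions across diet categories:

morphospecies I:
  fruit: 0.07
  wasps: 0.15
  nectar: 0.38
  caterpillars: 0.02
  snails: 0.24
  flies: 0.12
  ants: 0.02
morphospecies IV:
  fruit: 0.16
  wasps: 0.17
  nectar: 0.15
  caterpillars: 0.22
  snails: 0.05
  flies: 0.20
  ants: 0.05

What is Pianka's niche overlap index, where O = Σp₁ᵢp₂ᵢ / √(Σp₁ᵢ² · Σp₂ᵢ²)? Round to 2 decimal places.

0.66

Σ p₁ᵢp₂ᵢ = 0.0112 + 0.0255 + 0.0570 + 0.0044 + 0.0120 + 0.0240 + 0.0010 = 0.1351
Σp_1ᵢ² = 0.07² + 0.15² + 0.38² + 0.02² + 0.24² + 0.12² + 0.02² = 0.0049 + 0.0225 + 0.1444 + 0.0004 + 0.0576 + 0.0144 + 0.0004 = 0.2446
Σp_2ᵢ² = 0.16² + 0.17² + 0.15² + 0.22² + 0.05² + 0.20² + 0.05² = 0.0256 + 0.0289 + 0.0225 + 0.0484 + 0.0025 + 0.0400 + 0.0025 = 0.1704
O = 0.1351 / √(0.2446 × 0.1704) = 0.1351 / 0.20416 = 0.6617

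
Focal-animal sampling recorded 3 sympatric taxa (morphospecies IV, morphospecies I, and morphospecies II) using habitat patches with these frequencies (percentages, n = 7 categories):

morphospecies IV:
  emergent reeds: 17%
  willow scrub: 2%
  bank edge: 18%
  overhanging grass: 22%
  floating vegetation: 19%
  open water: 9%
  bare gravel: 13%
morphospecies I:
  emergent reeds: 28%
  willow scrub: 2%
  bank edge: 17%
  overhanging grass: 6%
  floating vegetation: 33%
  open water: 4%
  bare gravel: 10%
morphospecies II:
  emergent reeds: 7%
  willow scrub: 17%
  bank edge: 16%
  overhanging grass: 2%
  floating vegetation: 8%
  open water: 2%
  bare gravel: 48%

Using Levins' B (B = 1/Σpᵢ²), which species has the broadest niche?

morphospecies IV

Convert percentages to proportions (divide by 100).
Σp_IVᵢ² = 0.17² + 0.02² + 0.18² + 0.22² + 0.19² + 0.09² + 0.13² = 0.0289 + 0.0004 + 0.0324 + 0.0484 + 0.0361 + 0.0081 + 0.0169 = 0.1712
B_IV = 1 / 0.1712 = 5.8411
Σp_Iᵢ² = 0.28² + 0.02² + 0.17² + 0.06² + 0.33² + 0.04² + 0.10² = 0.0784 + 0.0004 + 0.0289 + 0.0036 + 0.1089 + 0.0016 + 0.0100 = 0.2318
B_I = 1 / 0.2318 = 4.3141
Σp_IIᵢ² = 0.07² + 0.17² + 0.16² + 0.02² + 0.08² + 0.02² + 0.48² = 0.0049 + 0.0289 + 0.0256 + 0.0004 + 0.0064 + 0.0004 + 0.2304 = 0.2970
B_II = 1 / 0.2970 = 3.3670
Highest B → broadest niche (most generalist): morphospecies IV (B = 5.84).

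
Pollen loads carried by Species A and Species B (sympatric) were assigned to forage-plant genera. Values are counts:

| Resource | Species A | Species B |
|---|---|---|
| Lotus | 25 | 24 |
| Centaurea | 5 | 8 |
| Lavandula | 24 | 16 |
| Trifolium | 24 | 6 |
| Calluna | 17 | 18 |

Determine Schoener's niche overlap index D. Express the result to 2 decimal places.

Proportions for Species A (n=95): 25/95=0.2632, 5/95=0.0526, 24/95=0.2526, 24/95=0.2526, 17/95=0.1789
Proportions for Species B (n=72): 24/72=0.3333, 8/72=0.1111, 16/72=0.2222, 6/72=0.0833, 18/72=0.2500
Σ|p₁ᵢ − p₂ᵢ| = 0.0701 + 0.0585 + 0.0304 + 0.1693 + 0.0711 = 0.3994
D = 1 − ½ × 0.3994 = 1 − 0.19970 = 0.80030

0.80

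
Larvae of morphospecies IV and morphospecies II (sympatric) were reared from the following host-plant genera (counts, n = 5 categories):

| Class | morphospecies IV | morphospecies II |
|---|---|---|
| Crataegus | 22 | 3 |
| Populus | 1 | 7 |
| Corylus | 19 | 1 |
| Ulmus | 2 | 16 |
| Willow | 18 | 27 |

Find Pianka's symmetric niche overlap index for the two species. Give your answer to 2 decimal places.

0.55

Proportions for morphospecies IV (n=62): 22/62=0.3548, 1/62=0.0161, 19/62=0.3065, 2/62=0.0323, 18/62=0.2903
Proportions for morphospecies II (n=54): 3/54=0.0556, 7/54=0.1296, 1/54=0.0185, 16/54=0.2963, 27/54=0.5000
Σ p₁ᵢp₂ᵢ = 0.019727 + 0.002087 + 0.005670 + 0.009570 + 0.145150 = 0.182204
Σp_1ᵢ² = 0.3548² + 0.0161² + 0.3065² + 0.0323² + 0.2903² = 0.125883 + 0.000259 + 0.093942 + 0.001043 + 0.084274 = 0.305401
Σp_2ᵢ² = 0.0556² + 0.1296² + 0.0185² + 0.2963² + 0.5000² = 0.003091 + 0.016796 + 0.000342 + 0.087794 + 0.250000 = 0.358023
O = 0.182204 / √(0.305401 × 0.358023) = 0.182204 / 0.3306669 = 0.5510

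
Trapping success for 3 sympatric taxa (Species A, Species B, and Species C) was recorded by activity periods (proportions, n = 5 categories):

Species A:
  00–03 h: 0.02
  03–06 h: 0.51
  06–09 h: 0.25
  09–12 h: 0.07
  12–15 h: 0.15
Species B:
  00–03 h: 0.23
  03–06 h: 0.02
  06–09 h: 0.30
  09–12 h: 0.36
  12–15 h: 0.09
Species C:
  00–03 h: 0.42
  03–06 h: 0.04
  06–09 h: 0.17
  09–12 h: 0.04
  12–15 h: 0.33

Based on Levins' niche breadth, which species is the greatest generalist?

Species B

Σp_Aᵢ² = 0.02² + 0.51² + 0.25² + 0.07² + 0.15² = 0.0004 + 0.2601 + 0.0625 + 0.0049 + 0.0225 = 0.3504
B_A = 1 / 0.3504 = 2.8539
Σp_Bᵢ² = 0.23² + 0.02² + 0.30² + 0.36² + 0.09² = 0.0529 + 0.0004 + 0.0900 + 0.1296 + 0.0081 = 0.2810
B_B = 1 / 0.2810 = 3.5587
Σp_Cᵢ² = 0.42² + 0.04² + 0.17² + 0.04² + 0.33² = 0.1764 + 0.0016 + 0.0289 + 0.0016 + 0.1089 = 0.3174
B_C = 1 / 0.3174 = 3.1506
Highest B → broadest niche (most generalist): Species B (B = 3.56).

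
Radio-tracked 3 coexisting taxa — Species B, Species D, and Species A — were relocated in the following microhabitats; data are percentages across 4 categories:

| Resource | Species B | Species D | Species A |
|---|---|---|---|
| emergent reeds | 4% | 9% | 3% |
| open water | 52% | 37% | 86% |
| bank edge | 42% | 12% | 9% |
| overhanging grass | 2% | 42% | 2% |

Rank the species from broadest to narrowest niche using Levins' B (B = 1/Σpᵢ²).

Convert percentages to proportions (divide by 100).
Σp_Bᵢ² = 0.04² + 0.52² + 0.42² + 0.02² = 0.0016 + 0.2704 + 0.1764 + 0.0004 = 0.4488
B_B = 1 / 0.4488 = 2.2282
Σp_Dᵢ² = 0.09² + 0.37² + 0.12² + 0.42² = 0.0081 + 0.1369 + 0.0144 + 0.1764 = 0.3358
B_D = 1 / 0.3358 = 2.9780
Σp_Aᵢ² = 0.03² + 0.86² + 0.09² + 0.02² = 0.0009 + 0.7396 + 0.0081 + 0.0004 = 0.7490
B_A = 1 / 0.7490 = 1.3351
Ranking by B (broadest → narrowest): Species D (2.98) > Species B (2.23) > Species A (1.34)

Species D > Species B > Species A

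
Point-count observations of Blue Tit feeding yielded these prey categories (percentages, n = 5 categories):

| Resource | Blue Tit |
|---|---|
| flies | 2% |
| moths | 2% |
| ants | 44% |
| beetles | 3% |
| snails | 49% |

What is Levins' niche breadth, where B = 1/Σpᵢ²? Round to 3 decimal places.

2.297

Convert percentages to proportions (divide by 100).
Σpᵢ² = 0.02² + 0.02² + 0.44² + 0.03² + 0.49² = 0.0004 + 0.0004 + 0.1936 + 0.0009 + 0.2401 = 0.4354
B = 1 / 0.4354 = 2.29674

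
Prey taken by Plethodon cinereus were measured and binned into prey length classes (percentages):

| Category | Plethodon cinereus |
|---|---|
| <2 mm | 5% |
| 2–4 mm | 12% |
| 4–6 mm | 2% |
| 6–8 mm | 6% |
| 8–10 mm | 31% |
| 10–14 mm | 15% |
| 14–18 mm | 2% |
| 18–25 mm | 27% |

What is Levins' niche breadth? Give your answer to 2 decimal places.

Convert percentages to proportions (divide by 100).
Σpᵢ² = 0.05² + 0.12² + 0.02² + 0.06² + 0.31² + 0.15² + 0.02² + 0.27² = 0.0025 + 0.0144 + 0.0004 + 0.0036 + 0.0961 + 0.0225 + 0.0004 + 0.0729 = 0.2128
B = 1 / 0.2128 = 4.6992

4.70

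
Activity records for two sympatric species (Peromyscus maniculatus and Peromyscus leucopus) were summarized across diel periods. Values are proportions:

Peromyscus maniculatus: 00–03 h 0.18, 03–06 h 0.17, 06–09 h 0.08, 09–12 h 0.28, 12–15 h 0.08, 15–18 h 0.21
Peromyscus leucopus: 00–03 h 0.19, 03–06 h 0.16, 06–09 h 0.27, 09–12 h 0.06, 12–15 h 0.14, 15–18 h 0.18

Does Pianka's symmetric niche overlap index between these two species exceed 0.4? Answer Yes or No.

Σ p₁ᵢp₂ᵢ = 0.0342 + 0.0272 + 0.0216 + 0.0168 + 0.0112 + 0.0378 = 0.1488
Σp_1ᵢ² = 0.18² + 0.17² + 0.08² + 0.28² + 0.08² + 0.21² = 0.0324 + 0.0289 + 0.0064 + 0.0784 + 0.0064 + 0.0441 = 0.1966
Σp_2ᵢ² = 0.19² + 0.16² + 0.27² + 0.06² + 0.14² + 0.18² = 0.0361 + 0.0256 + 0.0729 + 0.0036 + 0.0196 + 0.0324 = 0.1902
O = 0.1488 / √(0.1966 × 0.1902) = 0.1488 / 0.19337 = 0.7695
O = 0.7695 > 0.4 → Yes.

Yes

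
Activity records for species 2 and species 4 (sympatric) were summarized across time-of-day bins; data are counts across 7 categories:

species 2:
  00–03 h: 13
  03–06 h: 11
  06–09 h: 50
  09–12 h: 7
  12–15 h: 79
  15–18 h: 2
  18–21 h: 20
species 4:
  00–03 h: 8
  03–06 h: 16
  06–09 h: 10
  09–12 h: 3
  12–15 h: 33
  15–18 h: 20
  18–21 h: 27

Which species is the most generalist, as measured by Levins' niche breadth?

species 4

Proportions for species 2 (n=182): 13/182=0.0714, 11/182=0.0604, 50/182=0.2747, 7/182=0.0385, 79/182=0.4341, 2/182=0.0110, 20/182=0.1099
Proportions for species 4 (n=117): 8/117=0.0684, 16/117=0.1368, 10/117=0.0855, 3/117=0.0256, 33/117=0.2821, 20/117=0.1709, 27/117=0.2308
Σp_2ᵢ² = 0.0714² + 0.0604² + 0.2747² + 0.0385² + 0.4341² + 0.0110² + 0.1099² = 0.005098 + 0.003648 + 0.075460 + 0.001482 + 0.188443 + 0.000121 + 0.012078 = 0.286330
B_2 = 1 / 0.286330 = 3.4925
Σp_4ᵢ² = 0.0684² + 0.1368² + 0.0855² + 0.0256² + 0.2821² + 0.1709² + 0.2308² = 0.004679 + 0.018714 + 0.007310 + 0.000655 + 0.079580 + 0.029207 + 0.053269 = 0.193414
B_4 = 1 / 0.193414 = 5.1703
Highest B → broadest niche (most generalist): species 4 (B = 5.17).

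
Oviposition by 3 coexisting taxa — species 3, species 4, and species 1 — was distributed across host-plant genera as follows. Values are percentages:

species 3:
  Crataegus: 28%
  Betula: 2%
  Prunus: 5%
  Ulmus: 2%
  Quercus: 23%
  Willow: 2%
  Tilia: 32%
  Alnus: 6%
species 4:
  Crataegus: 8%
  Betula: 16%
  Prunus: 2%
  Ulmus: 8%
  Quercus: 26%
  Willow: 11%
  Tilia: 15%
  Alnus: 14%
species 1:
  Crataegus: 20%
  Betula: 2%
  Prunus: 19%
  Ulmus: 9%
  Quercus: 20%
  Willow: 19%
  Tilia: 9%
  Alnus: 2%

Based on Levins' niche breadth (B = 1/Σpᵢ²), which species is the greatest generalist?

species 4

Convert percentages to proportions (divide by 100).
Σp_3ᵢ² = 0.28² + 0.02² + 0.05² + 0.02² + 0.23² + 0.02² + 0.32² + 0.06² = 0.0784 + 0.0004 + 0.0025 + 0.0004 + 0.0529 + 0.0004 + 0.1024 + 0.0036 = 0.2410
B_3 = 1 / 0.2410 = 4.1494
Σp_4ᵢ² = 0.08² + 0.16² + 0.02² + 0.08² + 0.26² + 0.11² + 0.15² + 0.14² = 0.0064 + 0.0256 + 0.0004 + 0.0064 + 0.0676 + 0.0121 + 0.0225 + 0.0196 = 0.1606
B_4 = 1 / 0.1606 = 6.2267
Σp_1ᵢ² = 0.20² + 0.02² + 0.19² + 0.09² + 0.20² + 0.19² + 0.09² + 0.02² = 0.0400 + 0.0004 + 0.0361 + 0.0081 + 0.0400 + 0.0361 + 0.0081 + 0.0004 = 0.1692
B_1 = 1 / 0.1692 = 5.9102
Highest B → broadest niche (most generalist): species 4 (B = 6.23).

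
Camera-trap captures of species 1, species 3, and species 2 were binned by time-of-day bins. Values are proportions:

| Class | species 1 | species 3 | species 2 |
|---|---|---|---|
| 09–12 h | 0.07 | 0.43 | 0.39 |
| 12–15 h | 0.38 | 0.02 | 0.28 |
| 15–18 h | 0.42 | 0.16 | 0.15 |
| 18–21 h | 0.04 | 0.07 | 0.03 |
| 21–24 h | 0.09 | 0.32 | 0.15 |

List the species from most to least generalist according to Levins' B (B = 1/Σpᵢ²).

species 2 > species 3 > species 1

Σp_1ᵢ² = 0.07² + 0.38² + 0.42² + 0.04² + 0.09² = 0.0049 + 0.1444 + 0.1764 + 0.0016 + 0.0081 = 0.3354
B_1 = 1 / 0.3354 = 2.9815
Σp_3ᵢ² = 0.43² + 0.02² + 0.16² + 0.07² + 0.32² = 0.1849 + 0.0004 + 0.0256 + 0.0049 + 0.1024 = 0.3182
B_3 = 1 / 0.3182 = 3.1427
Σp_2ᵢ² = 0.39² + 0.28² + 0.15² + 0.03² + 0.15² = 0.1521 + 0.0784 + 0.0225 + 0.0009 + 0.0225 = 0.2764
B_2 = 1 / 0.2764 = 3.6179
Ranking by B (broadest → narrowest): species 2 (3.62) > species 3 (3.14) > species 1 (2.98)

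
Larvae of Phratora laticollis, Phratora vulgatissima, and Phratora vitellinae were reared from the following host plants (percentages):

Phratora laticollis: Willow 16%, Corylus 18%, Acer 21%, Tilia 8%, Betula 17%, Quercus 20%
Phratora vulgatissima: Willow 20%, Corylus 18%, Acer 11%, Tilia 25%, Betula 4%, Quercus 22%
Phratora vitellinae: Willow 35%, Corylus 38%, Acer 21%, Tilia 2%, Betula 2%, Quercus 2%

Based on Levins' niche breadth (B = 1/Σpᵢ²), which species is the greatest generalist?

Convert percentages to proportions (divide by 100).
Σp_latiᵢ² = 0.16² + 0.18² + 0.21² + 0.08² + 0.17² + 0.20² = 0.0256 + 0.0324 + 0.0441 + 0.0064 + 0.0289 + 0.0400 = 0.1774
B_lati = 1 / 0.1774 = 5.6370
Σp_vulgᵢ² = 0.20² + 0.18² + 0.11² + 0.25² + 0.04² + 0.22² = 0.0400 + 0.0324 + 0.0121 + 0.0625 + 0.0016 + 0.0484 = 0.1970
B_vulg = 1 / 0.1970 = 5.0761
Σp_viteᵢ² = 0.35² + 0.38² + 0.21² + 0.02² + 0.02² + 0.02² = 0.1225 + 0.1444 + 0.0441 + 0.0004 + 0.0004 + 0.0004 = 0.3122
B_vite = 1 / 0.3122 = 3.2031
Highest B → broadest niche (most generalist): Phratora laticollis (B = 5.64).

Phratora laticollis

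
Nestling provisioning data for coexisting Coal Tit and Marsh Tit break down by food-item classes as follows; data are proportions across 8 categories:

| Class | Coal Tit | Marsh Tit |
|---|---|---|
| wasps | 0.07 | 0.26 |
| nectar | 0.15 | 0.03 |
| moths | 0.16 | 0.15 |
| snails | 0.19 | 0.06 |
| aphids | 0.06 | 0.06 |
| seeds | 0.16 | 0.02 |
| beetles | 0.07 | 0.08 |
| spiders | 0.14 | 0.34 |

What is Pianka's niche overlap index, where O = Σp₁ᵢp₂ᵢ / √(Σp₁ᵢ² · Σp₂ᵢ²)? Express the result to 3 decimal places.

0.665

Σ p₁ᵢp₂ᵢ = 0.0182 + 0.0045 + 0.0240 + 0.0114 + 0.0036 + 0.0032 + 0.0056 + 0.0476 = 0.1181
Σp_1ᵢ² = 0.07² + 0.15² + 0.16² + 0.19² + 0.06² + 0.16² + 0.07² + 0.14² = 0.0049 + 0.0225 + 0.0256 + 0.0361 + 0.0036 + 0.0256 + 0.0049 + 0.0196 = 0.1428
Σp_2ᵢ² = 0.26² + 0.03² + 0.15² + 0.06² + 0.06² + 0.02² + 0.08² + 0.34² = 0.0676 + 0.0009 + 0.0225 + 0.0036 + 0.0036 + 0.0004 + 0.0064 + 0.1156 = 0.2206
O = 0.1181 / √(0.1428 × 0.2206) = 0.1181 / 0.177487 = 0.66540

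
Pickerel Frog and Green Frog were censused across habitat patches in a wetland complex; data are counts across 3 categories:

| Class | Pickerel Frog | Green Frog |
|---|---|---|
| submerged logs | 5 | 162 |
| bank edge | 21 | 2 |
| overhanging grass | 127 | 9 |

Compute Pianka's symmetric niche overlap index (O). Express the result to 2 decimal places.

0.10

Proportions for Pickerel Frog (n=153): 5/153=0.0327, 21/153=0.1373, 127/153=0.8301
Proportions for Green Frog (n=173): 162/173=0.9364, 2/173=0.0116, 9/173=0.0520
Σ p₁ᵢp₂ᵢ = 0.030620 + 0.001593 + 0.043165 = 0.075378
Σp_1ᵢ² = 0.0327² + 0.1373² + 0.8301² = 0.001069 + 0.018851 + 0.689066 = 0.708986
Σp_2ᵢ² = 0.9364² + 0.0116² + 0.0520² = 0.876845 + 0.000135 + 0.002704 = 0.879684
O = 0.075378 / √(0.708986 × 0.879684) = 0.075378 / 0.7897364 = 0.0954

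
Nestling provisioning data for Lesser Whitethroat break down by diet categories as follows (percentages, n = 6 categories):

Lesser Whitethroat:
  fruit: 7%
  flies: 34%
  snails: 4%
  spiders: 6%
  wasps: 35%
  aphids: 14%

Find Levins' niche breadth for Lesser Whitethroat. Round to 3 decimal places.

Convert percentages to proportions (divide by 100).
Σpᵢ² = 0.07² + 0.34² + 0.04² + 0.06² + 0.35² + 0.14² = 0.0049 + 0.1156 + 0.0016 + 0.0036 + 0.1225 + 0.0196 = 0.2678
B = 1 / 0.2678 = 3.73413

3.734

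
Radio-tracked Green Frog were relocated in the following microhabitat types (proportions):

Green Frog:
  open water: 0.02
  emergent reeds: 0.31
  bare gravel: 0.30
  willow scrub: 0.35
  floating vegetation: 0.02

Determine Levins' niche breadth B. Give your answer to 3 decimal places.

3.232

Σpᵢ² = 0.02² + 0.31² + 0.30² + 0.35² + 0.02² = 0.0004 + 0.0961 + 0.0900 + 0.1225 + 0.0004 = 0.3094
B = 1 / 0.3094 = 3.23206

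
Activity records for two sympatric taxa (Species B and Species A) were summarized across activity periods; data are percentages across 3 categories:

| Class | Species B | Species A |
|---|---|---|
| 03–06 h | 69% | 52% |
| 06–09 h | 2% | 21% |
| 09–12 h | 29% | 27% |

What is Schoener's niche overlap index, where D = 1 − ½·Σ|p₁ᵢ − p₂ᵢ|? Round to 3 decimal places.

0.810

Convert percentages to proportions (divide by 100).
Σ|p₁ᵢ − p₂ᵢ| = 0.17 + 0.19 + 0.02 = 0.38
D = 1 − ½ × 0.38 = 1 − 0.190 = 0.81000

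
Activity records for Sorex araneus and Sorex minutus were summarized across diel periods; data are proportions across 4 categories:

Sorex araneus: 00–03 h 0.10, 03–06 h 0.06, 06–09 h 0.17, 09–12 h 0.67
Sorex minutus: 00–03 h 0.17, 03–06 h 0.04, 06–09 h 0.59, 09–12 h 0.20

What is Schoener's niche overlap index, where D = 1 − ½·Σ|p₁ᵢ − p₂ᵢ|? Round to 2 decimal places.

0.51

Σ|p₁ᵢ − p₂ᵢ| = 0.07 + 0.02 + 0.42 + 0.47 = 0.98
D = 1 − ½ × 0.98 = 1 − 0.490 = 0.5100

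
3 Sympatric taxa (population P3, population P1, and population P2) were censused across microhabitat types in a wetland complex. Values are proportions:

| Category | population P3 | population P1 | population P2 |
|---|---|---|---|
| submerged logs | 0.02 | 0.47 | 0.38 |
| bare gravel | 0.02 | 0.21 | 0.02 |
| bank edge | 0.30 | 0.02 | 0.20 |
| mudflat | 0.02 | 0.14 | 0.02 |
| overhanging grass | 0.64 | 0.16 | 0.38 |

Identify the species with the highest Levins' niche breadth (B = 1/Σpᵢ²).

population P1

Σp_P3ᵢ² = 0.02² + 0.02² + 0.30² + 0.02² + 0.64² = 0.0004 + 0.0004 + 0.0900 + 0.0004 + 0.4096 = 0.5008
B_P3 = 1 / 0.5008 = 1.9968
Σp_P1ᵢ² = 0.47² + 0.21² + 0.02² + 0.14² + 0.16² = 0.2209 + 0.0441 + 0.0004 + 0.0196 + 0.0256 = 0.3106
B_P1 = 1 / 0.3106 = 3.2196
Σp_P2ᵢ² = 0.38² + 0.02² + 0.20² + 0.02² + 0.38² = 0.1444 + 0.0004 + 0.0400 + 0.0004 + 0.1444 = 0.3296
B_P2 = 1 / 0.3296 = 3.0340
Highest B → broadest niche (most generalist): population P1 (B = 3.22).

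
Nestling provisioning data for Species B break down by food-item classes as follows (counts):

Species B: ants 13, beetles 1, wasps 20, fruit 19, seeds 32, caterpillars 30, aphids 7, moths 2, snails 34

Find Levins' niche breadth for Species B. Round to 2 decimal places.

6.14

Proportions for Species B (n=158): 13/158=0.0823, 1/158=0.0063, 20/158=0.1266, 19/158=0.1203, 32/158=0.2025, 30/158=0.1899, 7/158=0.0443, 2/158=0.0127, 34/158=0.2152
Σpᵢ² = 0.0823² + 0.0063² + 0.1266² + 0.1203² + 0.2025² + 0.1899² + 0.0443² + 0.0127² + 0.2152² = 0.006773 + 0.000040 + 0.016028 + 0.014472 + 0.041006 + 0.036062 + 0.001962 + 0.000161 + 0.046311 = 0.162815
B = 1 / 0.162815 = 6.1419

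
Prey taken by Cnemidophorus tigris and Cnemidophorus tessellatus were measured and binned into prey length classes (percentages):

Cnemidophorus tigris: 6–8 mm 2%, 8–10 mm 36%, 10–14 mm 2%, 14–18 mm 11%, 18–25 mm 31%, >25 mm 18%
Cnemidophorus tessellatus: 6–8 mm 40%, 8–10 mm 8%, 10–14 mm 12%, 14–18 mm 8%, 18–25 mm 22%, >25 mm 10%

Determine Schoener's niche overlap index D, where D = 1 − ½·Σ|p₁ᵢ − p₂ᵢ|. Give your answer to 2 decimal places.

0.52

Convert percentages to proportions (divide by 100).
Σ|p₁ᵢ − p₂ᵢ| = 0.38 + 0.28 + 0.10 + 0.03 + 0.09 + 0.08 = 0.96
D = 1 − ½ × 0.96 = 1 − 0.480 = 0.5200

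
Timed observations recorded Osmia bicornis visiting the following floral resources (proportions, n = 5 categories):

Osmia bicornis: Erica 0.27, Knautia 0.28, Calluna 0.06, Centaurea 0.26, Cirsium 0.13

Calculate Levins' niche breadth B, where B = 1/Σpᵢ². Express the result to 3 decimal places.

Σpᵢ² = 0.27² + 0.28² + 0.06² + 0.26² + 0.13² = 0.0729 + 0.0784 + 0.0036 + 0.0676 + 0.0169 = 0.2394
B = 1 / 0.2394 = 4.17711

4.177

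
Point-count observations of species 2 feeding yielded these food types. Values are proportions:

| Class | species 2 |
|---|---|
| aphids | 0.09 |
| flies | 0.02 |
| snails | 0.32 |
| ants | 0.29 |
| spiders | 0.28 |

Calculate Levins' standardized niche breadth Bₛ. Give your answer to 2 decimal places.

0.66

Σpᵢ² = 0.09² + 0.02² + 0.32² + 0.29² + 0.28² = 0.0081 + 0.0004 + 0.1024 + 0.0841 + 0.0784 = 0.2734
B = 1 / 0.2734 = 3.6576
Bₛ = (B − 1)/(n − 1) = (3.6576 − 1)/(5 − 1) = 2.6576/4 = 0.6644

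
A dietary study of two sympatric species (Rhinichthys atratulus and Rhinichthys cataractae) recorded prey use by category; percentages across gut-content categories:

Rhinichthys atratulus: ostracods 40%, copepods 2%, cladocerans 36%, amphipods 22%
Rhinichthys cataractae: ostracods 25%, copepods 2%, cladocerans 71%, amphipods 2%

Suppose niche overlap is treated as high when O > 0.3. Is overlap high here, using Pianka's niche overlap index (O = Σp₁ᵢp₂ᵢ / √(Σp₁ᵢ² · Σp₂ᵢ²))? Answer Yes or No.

Convert percentages to proportions (divide by 100).
Σ p₁ᵢp₂ᵢ = 0.1000 + 0.0004 + 0.2556 + 0.0044 = 0.3604
Σp_1ᵢ² = 0.40² + 0.02² + 0.36² + 0.22² = 0.1600 + 0.0004 + 0.1296 + 0.0484 = 0.3384
Σp_2ᵢ² = 0.25² + 0.02² + 0.71² + 0.02² = 0.0625 + 0.0004 + 0.5041 + 0.0004 = 0.5674
O = 0.3604 / √(0.3384 × 0.5674) = 0.3604 / 0.43819 = 0.8225
O = 0.8225 > 0.3 → Yes.

Yes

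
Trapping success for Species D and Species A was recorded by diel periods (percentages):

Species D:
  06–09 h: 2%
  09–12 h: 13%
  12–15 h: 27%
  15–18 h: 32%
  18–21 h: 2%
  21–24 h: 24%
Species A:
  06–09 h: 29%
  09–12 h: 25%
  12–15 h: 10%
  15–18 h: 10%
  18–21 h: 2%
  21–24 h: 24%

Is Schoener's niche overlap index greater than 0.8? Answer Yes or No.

No

Convert percentages to proportions (divide by 100).
Σ|p₁ᵢ − p₂ᵢ| = 0.27 + 0.12 + 0.17 + 0.22 + 0.00 + 0.00 = 0.78
D = 1 − ½ × 0.78 = 1 − 0.390 = 0.6100
D = 0.6100 < 0.8 → No.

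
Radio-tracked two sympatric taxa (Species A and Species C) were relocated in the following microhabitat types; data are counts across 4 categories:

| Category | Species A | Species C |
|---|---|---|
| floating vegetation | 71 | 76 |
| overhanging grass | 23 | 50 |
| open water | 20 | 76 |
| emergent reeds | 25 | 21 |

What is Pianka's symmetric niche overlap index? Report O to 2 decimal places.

Proportions for Species A (n=139): 71/139=0.5108, 23/139=0.1655, 20/139=0.1439, 25/139=0.1799
Proportions for Species C (n=223): 76/223=0.3408, 50/223=0.2242, 76/223=0.3408, 21/223=0.0942
Σ p₁ᵢp₂ᵢ = 0.174081 + 0.037105 + 0.049041 + 0.016947 = 0.277174
Σp_1ᵢ² = 0.5108² + 0.1655² + 0.1439² + 0.1799² = 0.260917 + 0.027390 + 0.020707 + 0.032364 = 0.341378
Σp_2ᵢ² = 0.3408² + 0.2242² + 0.3408² + 0.0942² = 0.116145 + 0.050266 + 0.116145 + 0.008874 = 0.291430
O = 0.277174 / √(0.341378 × 0.291430) = 0.277174 / 0.3154169 = 0.8788

0.88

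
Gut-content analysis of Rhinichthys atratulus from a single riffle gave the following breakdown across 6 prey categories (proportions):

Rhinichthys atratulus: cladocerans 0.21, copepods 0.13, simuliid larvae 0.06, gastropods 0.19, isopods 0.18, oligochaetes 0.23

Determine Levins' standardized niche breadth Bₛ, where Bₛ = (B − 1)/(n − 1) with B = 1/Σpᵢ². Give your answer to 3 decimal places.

0.875

Σpᵢ² = 0.21² + 0.13² + 0.06² + 0.19² + 0.18² + 0.23² = 0.0441 + 0.0169 + 0.0036 + 0.0361 + 0.0324 + 0.0529 = 0.1860
B = 1 / 0.1860 = 5.37634
Bₛ = (B − 1)/(n − 1) = (5.37634 − 1)/(6 − 1) = 4.37634/5 = 0.87527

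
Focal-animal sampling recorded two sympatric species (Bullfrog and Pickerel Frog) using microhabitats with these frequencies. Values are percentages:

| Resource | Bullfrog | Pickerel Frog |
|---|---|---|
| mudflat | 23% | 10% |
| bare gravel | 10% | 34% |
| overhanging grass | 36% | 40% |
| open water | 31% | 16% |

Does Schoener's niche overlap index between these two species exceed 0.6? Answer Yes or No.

Yes

Convert percentages to proportions (divide by 100).
Σ|p₁ᵢ − p₂ᵢ| = 0.13 + 0.24 + 0.04 + 0.15 = 0.56
D = 1 − ½ × 0.56 = 1 − 0.280 = 0.7200
D = 0.7200 > 0.6 → Yes.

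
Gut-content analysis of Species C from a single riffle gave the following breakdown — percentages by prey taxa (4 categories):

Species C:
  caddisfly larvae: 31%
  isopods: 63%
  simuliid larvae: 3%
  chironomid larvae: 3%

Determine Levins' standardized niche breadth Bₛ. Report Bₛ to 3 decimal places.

Convert percentages to proportions (divide by 100).
Σpᵢ² = 0.31² + 0.63² + 0.03² + 0.03² = 0.0961 + 0.3969 + 0.0009 + 0.0009 = 0.4948
B = 1 / 0.4948 = 2.02102
Bₛ = (B − 1)/(n − 1) = (2.02102 − 1)/(4 − 1) = 1.02102/3 = 0.34034

0.340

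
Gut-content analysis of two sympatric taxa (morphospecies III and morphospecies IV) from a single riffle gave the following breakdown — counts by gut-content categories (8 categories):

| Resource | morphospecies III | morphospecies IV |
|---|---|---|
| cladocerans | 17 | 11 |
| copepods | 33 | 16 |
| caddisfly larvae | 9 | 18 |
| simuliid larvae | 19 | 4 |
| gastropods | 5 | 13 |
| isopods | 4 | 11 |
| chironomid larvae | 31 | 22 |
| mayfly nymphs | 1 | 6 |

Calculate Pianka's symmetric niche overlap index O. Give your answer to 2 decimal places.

Proportions for morphospecies III (n=119): 17/119=0.1429, 33/119=0.2773, 9/119=0.0756, 19/119=0.1597, 5/119=0.0420, 4/119=0.0336, 31/119=0.2605, 1/119=0.0084
Proportions for morphospecies IV (n=101): 11/101=0.1089, 16/101=0.1584, 18/101=0.1782, 4/101=0.0396, 13/101=0.1287, 11/101=0.1089, 22/101=0.2178, 6/101=0.0594
Σ p₁ᵢp₂ᵢ = 0.015562 + 0.043924 + 0.013472 + 0.006324 + 0.005405 + 0.003659 + 0.056737 + 0.000499 = 0.145582
Σp_1ᵢ² = 0.1429² + 0.2773² + 0.0756² + 0.1597² + 0.0420² + 0.0336² + 0.2605² + 0.0084² = 0.020420 + 0.076895 + 0.005715 + 0.025504 + 0.001764 + 0.001129 + 0.067860 + 0.000071 = 0.199358
Σp_2ᵢ² = 0.1089² + 0.1584² + 0.1782² + 0.0396² + 0.1287² + 0.1089² + 0.2178² + 0.0594² = 0.011859 + 0.025091 + 0.031755 + 0.001568 + 0.016564 + 0.011859 + 0.047437 + 0.003528 = 0.149661
O = 0.145582 / √(0.199358 × 0.149661) = 0.145582 / 0.1727313 = 0.8428

0.84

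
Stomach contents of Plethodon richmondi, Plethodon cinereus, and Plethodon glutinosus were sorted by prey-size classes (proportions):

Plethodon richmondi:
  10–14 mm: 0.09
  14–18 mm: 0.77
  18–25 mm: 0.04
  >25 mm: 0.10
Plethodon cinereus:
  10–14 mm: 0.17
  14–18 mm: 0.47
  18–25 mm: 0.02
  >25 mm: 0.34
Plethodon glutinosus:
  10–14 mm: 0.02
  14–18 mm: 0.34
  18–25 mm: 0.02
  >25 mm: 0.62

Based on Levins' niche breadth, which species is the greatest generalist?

Σp_richᵢ² = 0.09² + 0.77² + 0.04² + 0.10² = 0.0081 + 0.5929 + 0.0016 + 0.0100 = 0.6126
B_rich = 1 / 0.6126 = 1.6324
Σp_cineᵢ² = 0.17² + 0.47² + 0.02² + 0.34² = 0.0289 + 0.2209 + 0.0004 + 0.1156 = 0.3658
B_cine = 1 / 0.3658 = 2.7337
Σp_glutᵢ² = 0.02² + 0.34² + 0.02² + 0.62² = 0.0004 + 0.1156 + 0.0004 + 0.3844 = 0.5008
B_glut = 1 / 0.5008 = 1.9968
Highest B → broadest niche (most generalist): Plethodon cinereus (B = 2.73).

Plethodon cinereus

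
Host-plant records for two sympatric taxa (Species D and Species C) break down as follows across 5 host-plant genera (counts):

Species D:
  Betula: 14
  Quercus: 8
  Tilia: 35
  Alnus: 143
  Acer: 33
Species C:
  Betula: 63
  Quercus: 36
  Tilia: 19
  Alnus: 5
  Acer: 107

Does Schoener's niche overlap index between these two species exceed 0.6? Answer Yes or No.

Proportions for Species D (n=233): 14/233=0.0601, 8/233=0.0343, 35/233=0.1502, 143/233=0.6137, 33/233=0.1416
Proportions for Species C (n=230): 63/230=0.2739, 36/230=0.1565, 19/230=0.0826, 5/230=0.0217, 107/230=0.4652
Σ|p₁ᵢ − p₂ᵢ| = 0.2138 + 0.1222 + 0.0676 + 0.5920 + 0.3236 = 1.3192
D = 1 − ½ × 1.3192 = 1 − 0.65960 = 0.34040
D = 0.34040 < 0.6 → No.

No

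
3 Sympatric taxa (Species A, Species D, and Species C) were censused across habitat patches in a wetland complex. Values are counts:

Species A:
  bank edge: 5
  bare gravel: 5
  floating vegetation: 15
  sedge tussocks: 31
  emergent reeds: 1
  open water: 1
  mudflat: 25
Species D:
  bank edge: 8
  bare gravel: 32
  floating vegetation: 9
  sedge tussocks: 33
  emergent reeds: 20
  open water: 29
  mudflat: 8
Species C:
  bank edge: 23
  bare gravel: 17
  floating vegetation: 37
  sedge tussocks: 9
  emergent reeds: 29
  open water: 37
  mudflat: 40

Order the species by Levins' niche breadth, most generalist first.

Proportions for Species A (n=83): 5/83=0.0602, 5/83=0.0602, 15/83=0.1807, 31/83=0.3735, 1/83=0.0120, 1/83=0.0120, 25/83=0.3012
Proportions for Species D (n=139): 8/139=0.0576, 32/139=0.2302, 9/139=0.0647, 33/139=0.2374, 20/139=0.1439, 29/139=0.2086, 8/139=0.0576
Proportions for Species C (n=192): 23/192=0.1198, 17/192=0.0885, 37/192=0.1927, 9/192=0.0469, 29/192=0.1510, 37/192=0.1927, 40/192=0.2083
Σp_Aᵢ² = 0.0602² + 0.0602² + 0.1807² + 0.3735² + 0.0120² + 0.0120² + 0.3012² = 0.003624 + 0.003624 + 0.032652 + 0.139502 + 0.000144 + 0.000144 + 0.090721 = 0.270411
B_A = 1 / 0.270411 = 3.6981
Σp_Dᵢ² = 0.0576² + 0.2302² + 0.0647² + 0.2374² + 0.1439² + 0.2086² + 0.0576² = 0.003318 + 0.052992 + 0.004186 + 0.056359 + 0.020707 + 0.043514 + 0.003318 = 0.184394
B_D = 1 / 0.184394 = 5.4232
Σp_Cᵢ² = 0.1198² + 0.0885² + 0.1927² + 0.0469² + 0.1510² + 0.1927² + 0.2083² = 0.014352 + 0.007832 + 0.037133 + 0.002200 + 0.022801 + 0.037133 + 0.043389 = 0.164840
B_C = 1 / 0.164840 = 6.0665
Ranking by B (broadest → narrowest): Species C (6.07) > Species D (5.42) > Species A (3.70)

Species C > Species D > Species A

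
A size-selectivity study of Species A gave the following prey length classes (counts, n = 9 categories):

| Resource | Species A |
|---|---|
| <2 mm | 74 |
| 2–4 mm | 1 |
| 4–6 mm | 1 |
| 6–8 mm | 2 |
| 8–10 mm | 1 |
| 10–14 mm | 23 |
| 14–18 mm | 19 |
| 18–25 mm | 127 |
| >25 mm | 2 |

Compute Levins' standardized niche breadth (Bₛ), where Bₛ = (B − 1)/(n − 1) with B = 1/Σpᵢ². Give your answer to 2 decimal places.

0.22

Proportions for Species A (n=250): 74/250=0.2960, 1/250=0.0040, 1/250=0.0040, 2/250=0.0080, 1/250=0.0040, 23/250=0.0920, 19/250=0.0760, 127/250=0.5080, 2/250=0.0080
Σpᵢ² = 0.2960² + 0.0040² + 0.0040² + 0.0080² + 0.0040² + 0.0920² + 0.0760² + 0.5080² + 0.0080² = 0.087616 + 0.000016 + 0.000016 + 0.000064 + 0.000016 + 0.008464 + 0.005776 + 0.258064 + 0.000064 = 0.360096
B = 1 / 0.360096 = 2.7770
Bₛ = (B − 1)/(n − 1) = (2.7770 − 1)/(9 − 1) = 1.7770/8 = 0.2221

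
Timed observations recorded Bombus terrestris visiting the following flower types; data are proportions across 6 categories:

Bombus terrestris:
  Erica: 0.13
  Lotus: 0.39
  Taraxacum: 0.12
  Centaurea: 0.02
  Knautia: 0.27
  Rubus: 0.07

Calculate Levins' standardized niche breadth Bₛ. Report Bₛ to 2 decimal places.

0.56

Σpᵢ² = 0.13² + 0.39² + 0.12² + 0.02² + 0.27² + 0.07² = 0.0169 + 0.1521 + 0.0144 + 0.0004 + 0.0729 + 0.0049 = 0.2616
B = 1 / 0.2616 = 3.8226
Bₛ = (B − 1)/(n − 1) = (3.8226 − 1)/(6 − 1) = 2.8226/5 = 0.5645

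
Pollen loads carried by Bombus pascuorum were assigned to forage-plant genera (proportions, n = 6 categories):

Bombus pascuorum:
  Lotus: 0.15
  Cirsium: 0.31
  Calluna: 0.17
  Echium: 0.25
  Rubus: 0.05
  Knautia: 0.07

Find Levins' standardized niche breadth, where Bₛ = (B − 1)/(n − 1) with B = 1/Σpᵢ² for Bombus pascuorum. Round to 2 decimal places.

Σpᵢ² = 0.15² + 0.31² + 0.17² + 0.25² + 0.05² + 0.07² = 0.0225 + 0.0961 + 0.0289 + 0.0625 + 0.0025 + 0.0049 = 0.2174
B = 1 / 0.2174 = 4.5998
Bₛ = (B − 1)/(n − 1) = (4.5998 − 1)/(6 − 1) = 3.5998/5 = 0.7200

0.72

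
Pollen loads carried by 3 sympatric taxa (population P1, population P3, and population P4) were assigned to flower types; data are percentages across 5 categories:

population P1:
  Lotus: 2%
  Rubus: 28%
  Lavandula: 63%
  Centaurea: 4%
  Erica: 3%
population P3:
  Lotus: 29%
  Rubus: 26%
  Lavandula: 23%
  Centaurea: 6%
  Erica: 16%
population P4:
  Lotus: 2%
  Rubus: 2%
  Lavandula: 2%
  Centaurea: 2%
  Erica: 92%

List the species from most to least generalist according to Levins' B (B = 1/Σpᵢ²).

population P3 > population P1 > population P4

Convert percentages to proportions (divide by 100).
Σp_P1ᵢ² = 0.02² + 0.28² + 0.63² + 0.04² + 0.03² = 0.0004 + 0.0784 + 0.3969 + 0.0016 + 0.0009 = 0.4782
B_P1 = 1 / 0.4782 = 2.0912
Σp_P3ᵢ² = 0.29² + 0.26² + 0.23² + 0.06² + 0.16² = 0.0841 + 0.0676 + 0.0529 + 0.0036 + 0.0256 = 0.2338
B_P3 = 1 / 0.2338 = 4.2772
Σp_P4ᵢ² = 0.02² + 0.02² + 0.02² + 0.02² + 0.92² = 0.0004 + 0.0004 + 0.0004 + 0.0004 + 0.8464 = 0.8480
B_P4 = 1 / 0.8480 = 1.1792
Ranking by B (broadest → narrowest): population P3 (4.28) > population P1 (2.09) > population P4 (1.18)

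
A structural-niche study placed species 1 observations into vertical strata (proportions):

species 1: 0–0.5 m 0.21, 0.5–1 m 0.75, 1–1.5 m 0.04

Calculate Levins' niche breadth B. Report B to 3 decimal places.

Σpᵢ² = 0.21² + 0.75² + 0.04² = 0.0441 + 0.5625 + 0.0016 = 0.6082
B = 1 / 0.6082 = 1.64420

1.644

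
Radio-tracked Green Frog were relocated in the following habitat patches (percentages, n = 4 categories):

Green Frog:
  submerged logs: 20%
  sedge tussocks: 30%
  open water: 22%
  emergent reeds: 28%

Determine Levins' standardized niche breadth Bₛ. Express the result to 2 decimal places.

Convert percentages to proportions (divide by 100).
Σpᵢ² = 0.20² + 0.30² + 0.22² + 0.28² = 0.0400 + 0.0900 + 0.0484 + 0.0784 = 0.2568
B = 1 / 0.2568 = 3.8941
Bₛ = (B − 1)/(n − 1) = (3.8941 − 1)/(4 − 1) = 2.8941/3 = 0.9647

0.96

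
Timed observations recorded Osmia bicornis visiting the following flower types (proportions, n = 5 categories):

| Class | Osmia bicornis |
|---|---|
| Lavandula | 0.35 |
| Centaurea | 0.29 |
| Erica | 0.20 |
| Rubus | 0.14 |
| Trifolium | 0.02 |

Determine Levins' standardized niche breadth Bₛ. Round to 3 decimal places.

0.688

Σpᵢ² = 0.35² + 0.29² + 0.20² + 0.14² + 0.02² = 0.1225 + 0.0841 + 0.0400 + 0.0196 + 0.0004 = 0.2666
B = 1 / 0.2666 = 3.75094
Bₛ = (B − 1)/(n − 1) = (3.75094 − 1)/(5 − 1) = 2.75094/4 = 0.68774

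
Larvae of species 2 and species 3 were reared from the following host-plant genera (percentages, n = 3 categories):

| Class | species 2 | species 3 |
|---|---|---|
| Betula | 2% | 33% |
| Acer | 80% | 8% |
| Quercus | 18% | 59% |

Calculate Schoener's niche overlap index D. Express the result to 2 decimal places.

0.28

Convert percentages to proportions (divide by 100).
Σ|p₁ᵢ − p₂ᵢ| = 0.31 + 0.72 + 0.41 = 1.44
D = 1 − ½ × 1.44 = 1 − 0.720 = 0.2800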